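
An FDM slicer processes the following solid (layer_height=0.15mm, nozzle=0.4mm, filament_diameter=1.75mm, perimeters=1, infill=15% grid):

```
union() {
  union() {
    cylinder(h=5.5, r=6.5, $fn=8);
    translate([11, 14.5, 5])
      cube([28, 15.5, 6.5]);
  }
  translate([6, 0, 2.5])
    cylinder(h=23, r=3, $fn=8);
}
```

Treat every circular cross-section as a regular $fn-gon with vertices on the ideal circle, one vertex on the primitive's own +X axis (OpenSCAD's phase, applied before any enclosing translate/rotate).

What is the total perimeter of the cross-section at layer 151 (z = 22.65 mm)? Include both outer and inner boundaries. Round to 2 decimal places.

18.37 mm

At z = 22.65 mm: the cylinder does not reach this height (z outside [0, 5.5]); the cube at (11, 14.5) does not reach this height (z outside [5, 11.5]); Merging all regions: nothing is present at this height; the r=3 cylinder at (6, 0) gives a regular 8-gon of circumradius 3 (constant along its height) (perimeter = 2·8·3.000·sin(180°/8) = 18.37 mm); Taking the union: only the r=3 cylinder at (6, 0) is present, so the union is just that shape — boundary = 18.37 mm. Overall, the cross-section is a single solid region. Total boundary length (outer) = 18.37 mm.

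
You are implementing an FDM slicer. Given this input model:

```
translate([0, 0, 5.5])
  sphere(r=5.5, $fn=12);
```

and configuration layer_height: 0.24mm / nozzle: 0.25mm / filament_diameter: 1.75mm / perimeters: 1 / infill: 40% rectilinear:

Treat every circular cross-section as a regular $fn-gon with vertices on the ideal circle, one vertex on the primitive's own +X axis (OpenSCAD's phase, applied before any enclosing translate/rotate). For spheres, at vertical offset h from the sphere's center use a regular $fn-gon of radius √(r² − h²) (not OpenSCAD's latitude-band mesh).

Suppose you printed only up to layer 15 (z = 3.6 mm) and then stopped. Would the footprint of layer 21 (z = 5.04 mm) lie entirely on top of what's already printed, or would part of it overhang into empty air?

Compare the two slices. At z = 3.6: the sphere: section is a regular 12-gon, circumradius = √(r²−h²) = √(5.5²−1.9²) = 5.161 (area = (12/2)·5.161²·sin(360°/12) = 79.92 mm²). At z = 5.04: the r=5.5 sphere contributes a regular 12-gon of circumradius √(5.5²−0.46²) = 5.481 (area = (12/2)·5.481²·sin(360°/12) = 90.12 mm²). Checking containment: at z = 5.04 the cross-section extends beyond the z = 3.6 cross-section by about 10.20 mm².

part overhangs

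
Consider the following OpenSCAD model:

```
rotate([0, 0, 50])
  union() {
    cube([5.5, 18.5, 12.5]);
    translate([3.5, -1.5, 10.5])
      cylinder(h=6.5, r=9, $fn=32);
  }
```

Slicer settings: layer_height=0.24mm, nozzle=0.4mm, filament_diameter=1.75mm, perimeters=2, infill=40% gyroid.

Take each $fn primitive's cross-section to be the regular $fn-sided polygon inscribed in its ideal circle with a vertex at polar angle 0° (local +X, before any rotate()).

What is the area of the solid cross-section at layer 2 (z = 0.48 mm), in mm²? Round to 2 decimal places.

101.75 mm²

At z = 0.48 mm: the cube (footprint 5.5×18.5) is included at this height (area 101.75 mm²); the cylinder at (3.5, -1.5) is not intersected at this z (z outside [10.5, 17]); Merging all regions: only the 5.5×18.5 cube is present, so the union is just that shape — area = 101.75 mm²; (whole slice rotated 50° about Z — lengths, areas and connectivity unchanged). Overall, the cross-section is a single solid region. Net area = 101.75 mm².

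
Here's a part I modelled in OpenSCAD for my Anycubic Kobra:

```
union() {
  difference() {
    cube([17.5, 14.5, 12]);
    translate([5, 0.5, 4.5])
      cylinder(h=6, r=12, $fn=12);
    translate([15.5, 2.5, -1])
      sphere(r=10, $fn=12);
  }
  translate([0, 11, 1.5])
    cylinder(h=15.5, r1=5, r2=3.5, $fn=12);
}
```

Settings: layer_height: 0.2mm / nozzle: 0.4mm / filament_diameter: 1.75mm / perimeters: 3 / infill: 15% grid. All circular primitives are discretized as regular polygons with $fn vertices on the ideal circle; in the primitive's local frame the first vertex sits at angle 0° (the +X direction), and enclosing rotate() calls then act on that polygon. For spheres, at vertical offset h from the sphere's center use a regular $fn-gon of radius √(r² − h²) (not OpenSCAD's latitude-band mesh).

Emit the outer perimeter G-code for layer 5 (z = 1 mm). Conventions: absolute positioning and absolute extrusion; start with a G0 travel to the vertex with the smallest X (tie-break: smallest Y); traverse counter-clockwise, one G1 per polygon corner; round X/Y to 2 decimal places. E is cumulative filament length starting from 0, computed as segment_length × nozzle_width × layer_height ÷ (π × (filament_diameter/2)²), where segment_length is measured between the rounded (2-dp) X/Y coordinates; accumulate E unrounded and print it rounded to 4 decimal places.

At z = 1 mm: the cube is present — its section is the full 17.5×14.5 rectangle; the cylinder at (5, 0.5) does not reach this height (z outside [4.5, 10.5]); the r=10 sphere at (15.5, 2.5) slices to a regular 12-gon of circumradius 9.798 (√(r²−h²) with h=2 from center); After the difference (first − rest): starting from the 17.5×14.5 cube, the r=10 sphere at (15.5, 2.5) partially overlaps it — only the 119.72 mm² overlap (of its 288.00 mm²) is removed, clipping the outline — 1 connected region; the cone at (0, 11) is absent (z outside [1.5, 17]); Combining (union): only the result so far is present, so the union is just that shape — 1 connected region. The outline is a single polygon with 9 vertices. Extrusion per mm of travel: 0.4 × 0.2 / (π × 0.875²) = 0.033260. Accumulating E over each segment gives final E = 2.0286.

G0 X0.00 Y0.00 Z1.00
G1 X6.37 Y0.00 E0.2119
G1 X5.70 Y2.50 E0.2980
G1 X7.01 Y7.40 E0.4667
G1 X10.60 Y10.99 E0.6355
G1 X15.50 Y12.30 E0.8042
G1 X17.50 Y11.76 E0.8731
G1 X17.50 Y14.50 E0.9642
G1 X0.00 Y14.50 E1.5463
G1 X0.00 Y0.00 E2.0286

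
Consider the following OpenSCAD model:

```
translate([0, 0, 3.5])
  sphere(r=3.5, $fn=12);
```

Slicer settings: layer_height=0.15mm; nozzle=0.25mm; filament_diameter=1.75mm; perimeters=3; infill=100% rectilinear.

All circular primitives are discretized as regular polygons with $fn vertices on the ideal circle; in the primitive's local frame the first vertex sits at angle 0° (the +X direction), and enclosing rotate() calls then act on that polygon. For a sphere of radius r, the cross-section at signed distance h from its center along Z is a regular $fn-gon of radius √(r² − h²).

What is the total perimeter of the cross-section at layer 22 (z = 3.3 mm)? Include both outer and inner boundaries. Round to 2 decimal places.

At z = 3.3 mm: the r=3.5 sphere contributes a regular 12-gon of circumradius √(3.5²−0.2²) = 3.494 (perimeter = 2·12·3.494·sin(180°/12) = 21.71 mm). Overall, the cross-section is a single solid region. Total boundary length (outer) = 21.71 mm.

21.71 mm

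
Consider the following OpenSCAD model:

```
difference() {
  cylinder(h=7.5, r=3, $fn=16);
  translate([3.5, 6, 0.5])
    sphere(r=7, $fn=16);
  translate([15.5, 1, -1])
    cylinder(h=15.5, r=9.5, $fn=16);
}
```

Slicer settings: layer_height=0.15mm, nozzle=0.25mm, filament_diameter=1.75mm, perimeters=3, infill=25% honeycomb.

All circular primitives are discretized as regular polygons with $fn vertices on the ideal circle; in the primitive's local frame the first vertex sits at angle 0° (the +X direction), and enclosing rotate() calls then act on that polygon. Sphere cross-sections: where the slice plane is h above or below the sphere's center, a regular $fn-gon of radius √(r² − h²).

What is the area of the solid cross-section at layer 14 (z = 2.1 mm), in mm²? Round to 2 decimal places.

At z = 2.1 mm: the r=3 cylinder gives a regular 16-gon of circumradius 3 (constant along its height) (area = (16/2)·3.000²·sin(360°/16) = 27.55 mm²); the sphere at (3.5, 6): section is a regular 16-gon, circumradius = √(r²−h²) = √(7²−1.6²) = 6.815 (area = (16/2)·6.815²·sin(360°/16) = 142.17 mm²); the cylinder at (15.5, 1): section is a regular 16-gon, circumradius r=9.5 (area = (16/2)·9.500²·sin(360°/16) = 276.30 mm²); After the difference (first − rest): starting from the r=3 cylinder (27.55 mm²), the r=7 sphere at (3.5, 6) partially overlaps it — only the 11.21 mm² overlap (of its 142.17 mm²) is removed, clipping the outline; the r=9.5 cylinder at (15.5, 1) misses the remaining region (no effect) — area = 16.35 mm². Overall, the cross-section is a single solid region. Net area = 16.35 mm².

16.35 mm²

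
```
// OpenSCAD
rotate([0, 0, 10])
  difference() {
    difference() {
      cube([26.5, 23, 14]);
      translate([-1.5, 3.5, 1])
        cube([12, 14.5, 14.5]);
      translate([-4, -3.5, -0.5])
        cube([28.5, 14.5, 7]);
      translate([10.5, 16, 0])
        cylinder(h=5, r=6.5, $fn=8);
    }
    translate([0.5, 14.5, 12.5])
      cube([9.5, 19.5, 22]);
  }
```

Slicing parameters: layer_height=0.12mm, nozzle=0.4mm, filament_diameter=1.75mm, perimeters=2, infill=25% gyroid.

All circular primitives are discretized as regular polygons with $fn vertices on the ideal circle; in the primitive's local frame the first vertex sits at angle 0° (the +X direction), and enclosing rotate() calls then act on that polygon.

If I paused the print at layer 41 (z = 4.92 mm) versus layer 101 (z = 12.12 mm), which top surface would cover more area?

Layer 41 (z = 4.92): the cube (footprint 26.5×23) is included at this height (area 609.50 mm²); the cube at (-1.5, 3.5) is present — its section is the full 12×14.5 rectangle (area 174.00 mm²); the cube at (-4, -3.5) is present — its section is the full 28.5×14.5 rectangle (area 413.25 mm²); the cylinder at (10.5, 16): section is a regular 8-gon, circumradius r=6.5 (area = (8/2)·6.500²·sin(360°/8) = 119.50 mm²); Subtracting the remaining from the first: starting from the 26.5×23 cube (609.50 mm²), the 12×14.5 cube at (-1.5, 3.5) partially overlaps it — only the 152.25 mm² overlap (of its 174.00 mm²) is removed, clipping the outline; the 28.5×14.5 cube at (-4, -3.5) partially overlaps it — only the 190.75 mm² overlap (of its 413.25 mm²) is removed, clipping the outline; the r=6.5 cylinder at (10.5, 16) partially overlaps it — only the 74.74 mm² overlap (of its 119.50 mm²) is removed, clipping the outline — area = 191.76 mm²; the cube at (0.5, 14.5) does not reach this height (z outside [12.5, 34.5]); After the difference (first − rest): none of the subtracted shapes is present at this height, so the result so far is unchanged — area = 191.76 mm²; (whole slice rotated 10° about Z — lengths, areas and connectivity unchanged). So its area = 191.76 mm². Layer 101 (z = 12.12): the cube is present — its section is the full 26.5×23 rectangle (area 609.50 mm²); the cube at (-1.5, 3.5) is present — its section is the full 12×14.5 rectangle (area 174.00 mm²); the cube at (-4, -3.5) is absent (z outside [-0.5, 6.5]); the cylinder at (10.5, 16) is not intersected at this z (z outside [0, 5]); After the difference (first − rest): starting from the 26.5×23 cube (609.50 mm²), the 12×14.5 cube at (-1.5, 3.5) partially overlaps it — only the 152.25 mm² overlap (of its 174.00 mm²) is removed, clipping the outline — area = 457.25 mm²; the cube at (0.5, 14.5) is absent (z outside [12.5, 34.5]); Taking the first minus the rest: none of the subtracted shapes is present at this height, so that combined region is unchanged — area = 457.25 mm²; (rotated 10° about Z; rotation is an isometry so areas/perimeters/island counts are preserved). So its area = 457.25 mm². Layer 101 is larger (457.25 vs 191.76 mm²).

layer 101 (z = 12.12 mm)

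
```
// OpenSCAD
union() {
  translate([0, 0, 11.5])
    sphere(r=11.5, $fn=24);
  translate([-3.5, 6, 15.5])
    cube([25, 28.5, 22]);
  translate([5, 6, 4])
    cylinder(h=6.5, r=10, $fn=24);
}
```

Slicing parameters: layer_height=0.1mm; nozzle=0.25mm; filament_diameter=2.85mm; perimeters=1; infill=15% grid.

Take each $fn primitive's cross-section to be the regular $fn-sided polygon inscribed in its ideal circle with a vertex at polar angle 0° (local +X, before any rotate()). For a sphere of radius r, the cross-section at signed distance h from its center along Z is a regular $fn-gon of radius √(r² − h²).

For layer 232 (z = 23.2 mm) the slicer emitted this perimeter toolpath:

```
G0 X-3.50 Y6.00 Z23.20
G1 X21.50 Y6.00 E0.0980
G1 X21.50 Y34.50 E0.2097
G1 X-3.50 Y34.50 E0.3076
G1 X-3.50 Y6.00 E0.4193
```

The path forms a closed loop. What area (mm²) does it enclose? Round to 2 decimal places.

712.50 mm²

Apply the shoelace formula to the sequence of (X, Y) vertices; enclosed area = 712.50 mm².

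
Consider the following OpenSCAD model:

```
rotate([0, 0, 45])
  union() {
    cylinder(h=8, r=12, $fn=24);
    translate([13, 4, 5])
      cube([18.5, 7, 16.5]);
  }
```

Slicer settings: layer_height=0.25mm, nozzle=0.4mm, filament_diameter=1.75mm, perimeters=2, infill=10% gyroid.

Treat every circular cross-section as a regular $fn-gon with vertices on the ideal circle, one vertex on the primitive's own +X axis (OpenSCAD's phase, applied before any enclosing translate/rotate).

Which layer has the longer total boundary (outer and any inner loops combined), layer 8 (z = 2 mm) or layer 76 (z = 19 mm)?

Layer 8 (z = 2): the r=12 cylinder contributes a regular 24-gon of circumradius 12 (perimeter = 2·24·12.000·sin(180°/24) = 75.18 mm); the cube at (13, 4) is absent (z outside [5, 21.5]); Combining (union): only the r=12 cylinder is present, so the union is just that shape — boundary = 75.18 mm; (whole slice rotated 45° about Z — lengths, areas and connectivity unchanged). So its perimeter = 75.18 mm. Layer 76 (z = 19): the cylinder is not intersected at this z (z outside [0, 8]); the cube at (13, 4) (footprint 18.5×7) is included at this height (perimeter 51.00 mm); Merging all regions: only the 18.5×7 cube at (13, 4) is present, so the union is just that shape — boundary = 51.00 mm; (rotated 45° about Z; rotation is an isometry so areas/perimeters/island counts are preserved). So its perimeter = 51.00 mm. Layer 8 is larger (75.18 vs 51.00 mm).

layer 8 (z = 2 mm)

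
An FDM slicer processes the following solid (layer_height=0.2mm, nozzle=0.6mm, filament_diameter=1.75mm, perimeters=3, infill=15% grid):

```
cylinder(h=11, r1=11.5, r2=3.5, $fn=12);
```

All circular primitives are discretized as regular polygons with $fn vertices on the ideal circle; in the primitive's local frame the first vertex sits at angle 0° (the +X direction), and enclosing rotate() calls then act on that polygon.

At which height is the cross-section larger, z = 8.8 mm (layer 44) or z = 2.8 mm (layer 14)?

Layer 44 (z = 8.8): the cone contributes a regular 12-gon of circumradius 5.100 (interpolated between r1=11.5 and r2=3.5 at t=0.800) (area = (12/2)·5.100²·sin(360°/12) = 78.03 mm²). So its area = 78.03 mm². Layer 14 (z = 2.8): the cone: at t=0.255 of its height the radius interpolates to r₁+(r₂−r₁)t = 9.464, giving a regular 12-gon of that circumradius (area = (12/2)·9.464²·sin(360°/12) = 268.68 mm²). So its area = 268.68 mm². Layer 14 is larger (268.68 vs 78.03 mm²).

layer 14 (z = 2.8 mm)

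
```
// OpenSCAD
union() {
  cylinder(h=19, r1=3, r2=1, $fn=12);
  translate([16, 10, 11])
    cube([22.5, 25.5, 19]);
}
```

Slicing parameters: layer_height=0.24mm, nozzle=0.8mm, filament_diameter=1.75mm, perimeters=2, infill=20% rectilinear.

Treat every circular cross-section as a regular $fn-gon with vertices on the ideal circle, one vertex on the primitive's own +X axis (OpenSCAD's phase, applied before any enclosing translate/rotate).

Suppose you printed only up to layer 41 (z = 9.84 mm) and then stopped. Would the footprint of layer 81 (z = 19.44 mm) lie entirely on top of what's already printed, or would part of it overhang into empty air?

Compare the two slices. At z = 9.84: the cone (r1=3→r2=1) has section circumradius 1.964 here — a regular 12-gon (area = (12/2)·1.964²·sin(360°/12) = 11.57 mm²); the cube at (16, 10) is absent (z outside [11, 30]); Combining (union): only the cone is present, so the union is just that shape — area = 11.57 mm². At z = 19.44: the cone does not reach this height (z outside [0, 19]); the cube at (16, 10) (footprint 22.5×25.5) is included at this height (area 573.75 mm²); Taking the union: only the 22.5×25.5 cube at (16, 10) is present, so the union is just that shape — area = 573.75 mm². Checking containment: at z = 19.44 the cross-section extends beyond the z = 9.84 cross-section by about 573.75 mm².

part overhangs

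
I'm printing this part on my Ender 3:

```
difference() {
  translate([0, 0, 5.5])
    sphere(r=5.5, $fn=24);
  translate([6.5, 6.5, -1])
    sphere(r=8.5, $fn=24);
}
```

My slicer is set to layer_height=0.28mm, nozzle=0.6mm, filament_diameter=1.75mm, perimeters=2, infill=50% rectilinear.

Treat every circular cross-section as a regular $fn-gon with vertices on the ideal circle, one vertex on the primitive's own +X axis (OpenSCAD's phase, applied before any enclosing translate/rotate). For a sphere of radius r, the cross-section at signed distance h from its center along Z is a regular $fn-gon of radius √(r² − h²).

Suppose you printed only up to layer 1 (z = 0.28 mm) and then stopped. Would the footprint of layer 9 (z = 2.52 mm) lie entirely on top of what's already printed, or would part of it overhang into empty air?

part overhangs

Compare the two slices. At z = 0.28: the r=5.5 sphere slices to a regular 24-gon of circumradius 1.733 (√(r²−h²) with h=5.22 from center) (area = (24/2)·1.733²·sin(360°/24) = 9.32 mm²); the r=8.5 sphere at (6.5, 6.5) contributes a regular 24-gon of circumradius √(8.5²−1.28²) = 8.403 (area = (24/2)·8.403²·sin(360°/24) = 219.31 mm²); Taking the first minus the rest: starting from the r=5.5 sphere (9.32 mm²), the r=8.5 sphere at (6.5, 6.5) partially overlaps it — only the 1.75 mm² overlap (of its 219.31 mm²) is removed, clipping the outline — area = 7.57 mm². At z = 2.52: the r=5.5 sphere slices to a regular 24-gon of circumradius 4.623 (√(r²−h²) with h=2.98 from center) (area = (24/2)·4.623²·sin(360°/24) = 66.37 mm²); the r=8.5 sphere at (6.5, 6.5) slices to a regular 24-gon of circumradius 7.737 (√(r²−h²) with h=3.52 from center) (area = (24/2)·7.737²·sin(360°/24) = 185.91 mm²); Subtracting the remaining from the first: starting from the r=5.5 sphere (66.37 mm²), the r=8.5 sphere at (6.5, 6.5) partially overlaps it — only the 16.51 mm² overlap (of its 185.91 mm²) is removed, clipping the outline — area = 49.86 mm². Checking containment: at z = 2.52 the cross-section extends beyond the z = 0.28 cross-section by about 42.29 mm².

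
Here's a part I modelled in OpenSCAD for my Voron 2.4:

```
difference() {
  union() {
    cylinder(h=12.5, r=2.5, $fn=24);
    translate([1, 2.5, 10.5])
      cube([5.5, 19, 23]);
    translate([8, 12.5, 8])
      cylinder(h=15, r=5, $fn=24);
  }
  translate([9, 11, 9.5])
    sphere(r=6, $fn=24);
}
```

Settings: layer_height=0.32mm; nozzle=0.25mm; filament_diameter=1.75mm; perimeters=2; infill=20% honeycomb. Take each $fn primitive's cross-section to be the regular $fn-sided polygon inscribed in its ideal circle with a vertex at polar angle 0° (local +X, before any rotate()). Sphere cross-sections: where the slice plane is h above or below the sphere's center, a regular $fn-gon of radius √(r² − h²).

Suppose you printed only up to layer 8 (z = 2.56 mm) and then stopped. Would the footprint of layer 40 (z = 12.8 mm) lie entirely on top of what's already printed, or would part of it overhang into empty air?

Compare the two slices. At z = 2.56: the r=2.5 cylinder contributes a regular 24-gon of circumradius 2.5 (area = (24/2)·2.500²·sin(360°/24) = 19.41 mm²); the cube at (1, 2.5) does not reach this height (z outside [10.5, 33.5]); the cylinder at (8, 12.5) does not reach this height (z outside [8, 23]); Combining (union): only the r=2.5 cylinder is present, so the union is just that shape — area = 19.41 mm²; the sphere at (9, 11) is not intersected at this z (|z−center|=6.940 > r=6); Subtracting the remaining from the first: none of the subtracted shapes is present at this height, so the result so far is unchanged — area = 19.41 mm². At z = 12.8: the cylinder does not reach this height (z outside [0, 12.5]); the cube at (1, 2.5) is present — its section is the full 5.5×19 rectangle (area 104.50 mm²); the cylinder at (8, 12.5): section is a regular 24-gon, circumradius r=5 (area = (24/2)·5.000²·sin(360°/24) = 77.65 mm²); Taking the union: the regions partially overlap — summed areas 182.15 mm² minus the doubly-counted overlap 24.13 mm² gives 158.01 mm² — area = 158.01 mm²; the r=6 sphere at (9, 11) slices to a regular 24-gon of circumradius 5.011 (√(r²−h²) with h=3.3 from center) (area = (24/2)·5.011²·sin(360°/24) = 77.99 mm²); After the difference (first − rest): starting from that combined region (158.01 mm²), the r=6 sphere at (9, 11) partially overlaps it — only the 61.38 mm² overlap (of its 77.99 mm²) is removed, clipping the outline — area = 96.64 mm². Checking containment: at z = 12.8 the cross-section extends beyond the z = 2.56 cross-section by about 96.64 mm².

part overhangs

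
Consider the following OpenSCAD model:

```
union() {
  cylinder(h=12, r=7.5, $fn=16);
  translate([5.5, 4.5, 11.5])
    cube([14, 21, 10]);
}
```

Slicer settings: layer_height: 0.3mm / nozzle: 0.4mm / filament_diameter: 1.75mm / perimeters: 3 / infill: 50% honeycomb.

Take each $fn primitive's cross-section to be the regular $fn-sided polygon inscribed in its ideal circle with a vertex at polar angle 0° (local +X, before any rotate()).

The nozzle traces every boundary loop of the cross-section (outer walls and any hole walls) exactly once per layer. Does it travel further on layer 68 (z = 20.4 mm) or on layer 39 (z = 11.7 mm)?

Layer 68 (z = 20.4): the cylinder is absent (z outside [0, 12]); the 14×21 cube at (5.5, 4.5) contributes its full rectangle (perimeter 70.00 mm); Taking the union: only the 14×21 cube at (5.5, 4.5) is present, so the union is just that shape — boundary = 70.00 mm. So its perimeter = 70.00 mm. Layer 39 (z = 11.7): the cylinder: section is a regular 16-gon, circumradius r=7.5 (perimeter = 2·16·7.500·sin(180°/16) = 46.82 mm); the cube at (5.5, 4.5) is present — its section is the full 14×21 rectangle (perimeter 70.00 mm); Combining (union): the regions partially overlap (shared area 0.09 mm²), so the edge portions inside another operand are dropped and the merged outline is re-measured after clipping — boundary = 115.36 mm. So its perimeter = 115.36 mm. Layer 39 is larger (115.36 vs 70.00 mm).

layer 39 (z = 11.7 mm)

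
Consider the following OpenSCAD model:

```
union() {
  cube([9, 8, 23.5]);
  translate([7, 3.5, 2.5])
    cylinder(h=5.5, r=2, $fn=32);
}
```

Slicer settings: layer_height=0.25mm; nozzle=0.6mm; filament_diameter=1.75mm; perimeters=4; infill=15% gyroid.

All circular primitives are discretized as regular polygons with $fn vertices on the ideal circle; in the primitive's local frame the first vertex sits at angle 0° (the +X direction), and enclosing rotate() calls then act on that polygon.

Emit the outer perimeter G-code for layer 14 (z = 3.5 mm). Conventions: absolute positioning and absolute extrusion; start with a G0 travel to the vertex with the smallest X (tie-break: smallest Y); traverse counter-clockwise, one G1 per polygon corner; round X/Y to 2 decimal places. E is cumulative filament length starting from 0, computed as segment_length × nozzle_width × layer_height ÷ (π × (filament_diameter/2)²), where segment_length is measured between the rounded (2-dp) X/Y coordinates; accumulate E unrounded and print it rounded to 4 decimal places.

G0 X0.00 Y0.00 Z3.50
G1 X9.00 Y0.00 E0.5613
G1 X9.00 Y8.00 E1.0602
G1 X0.00 Y8.00 E1.6214
G1 X0.00 Y0.00 E2.1203

At z = 3.5 mm: the cube is present — its section is the full 9×8 rectangle; the r=2 cylinder at (7, 3.5) contributes a regular 32-gon of circumradius 2; Merging all regions: the r=2 cylinder at (7, 3.5) lies entirely inside the 9×8 cube, so the union is just the 9×8 cube — 1 connected region. The outline is a single polygon with 4 vertices. Extrusion per mm of travel: 0.6 × 0.25 / (π × 0.875²) = 0.062363. Accumulating E over each segment gives final E = 2.1203.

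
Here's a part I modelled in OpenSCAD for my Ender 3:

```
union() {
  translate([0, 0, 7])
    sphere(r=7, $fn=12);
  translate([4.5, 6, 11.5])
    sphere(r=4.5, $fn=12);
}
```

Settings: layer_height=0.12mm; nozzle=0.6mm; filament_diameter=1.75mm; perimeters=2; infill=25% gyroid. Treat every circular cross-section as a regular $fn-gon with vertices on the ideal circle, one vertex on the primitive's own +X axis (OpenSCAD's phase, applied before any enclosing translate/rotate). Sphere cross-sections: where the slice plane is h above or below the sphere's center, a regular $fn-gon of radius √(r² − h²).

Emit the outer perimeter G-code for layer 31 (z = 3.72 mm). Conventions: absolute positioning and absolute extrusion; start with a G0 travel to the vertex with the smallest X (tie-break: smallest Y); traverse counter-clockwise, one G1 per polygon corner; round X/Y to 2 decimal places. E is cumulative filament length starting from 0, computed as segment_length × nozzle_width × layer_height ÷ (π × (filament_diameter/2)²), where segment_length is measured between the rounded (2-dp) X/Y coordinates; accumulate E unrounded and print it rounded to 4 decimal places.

At z = 3.72 mm: the r=7 sphere slices to a regular 12-gon of circumradius 6.184 (√(r²−h²) with h=3.28 from center); the sphere at (4.5, 6) is not intersected at this z (|z−center|=7.780 > r=4.5); Combining (union): only the r=7 sphere is present, so the union is just that shape — 1 connected region. The outline is a single polygon with 12 vertices. Extrusion per mm of travel: 0.6 × 0.12 / (π × 0.875²) = 0.029934. Accumulating E over each segment gives final E = 1.1500.

G0 X-6.18 Y0.00 Z3.72
G1 X-5.36 Y-3.09 E0.0957
G1 X-3.09 Y-5.36 E0.1918
G1 X0.00 Y-6.18 E0.2875
G1 X3.09 Y-5.36 E0.3832
G1 X5.36 Y-3.09 E0.4793
G1 X6.18 Y0.00 E0.5750
G1 X5.36 Y3.09 E0.6707
G1 X3.09 Y5.36 E0.7668
G1 X0.00 Y6.18 E0.8625
G1 X-3.09 Y5.36 E0.9582
G1 X-5.36 Y3.09 E1.0543
G1 X-6.18 Y0.00 E1.1500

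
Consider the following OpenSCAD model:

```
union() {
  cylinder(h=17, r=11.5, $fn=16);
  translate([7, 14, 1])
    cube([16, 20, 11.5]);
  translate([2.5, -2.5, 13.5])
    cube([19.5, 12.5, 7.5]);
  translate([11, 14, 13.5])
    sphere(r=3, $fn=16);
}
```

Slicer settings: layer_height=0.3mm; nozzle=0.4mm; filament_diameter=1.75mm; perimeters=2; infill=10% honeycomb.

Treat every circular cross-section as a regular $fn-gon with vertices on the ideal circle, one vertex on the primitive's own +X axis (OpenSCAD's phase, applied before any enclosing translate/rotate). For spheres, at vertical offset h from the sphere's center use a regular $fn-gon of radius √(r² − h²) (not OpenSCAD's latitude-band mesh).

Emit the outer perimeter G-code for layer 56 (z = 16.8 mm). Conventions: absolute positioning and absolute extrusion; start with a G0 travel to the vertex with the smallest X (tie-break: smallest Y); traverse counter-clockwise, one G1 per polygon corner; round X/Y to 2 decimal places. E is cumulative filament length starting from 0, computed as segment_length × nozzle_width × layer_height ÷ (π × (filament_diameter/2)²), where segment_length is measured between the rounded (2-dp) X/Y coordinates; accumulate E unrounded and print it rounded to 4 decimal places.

G0 X-11.50 Y0.00 Z16.80
G1 X-10.62 Y-4.40 E0.2239
G1 X-8.13 Y-8.13 E0.4476
G1 X-4.40 Y-10.62 E0.6714
G1 X0.00 Y-11.50 E0.8952
G1 X4.40 Y-10.62 E1.1191
G1 X8.13 Y-8.13 E1.3428
G1 X10.62 Y-4.40 E1.5666
G1 X11.00 Y-2.50 E1.6632
G1 X22.00 Y-2.50 E2.2120
G1 X22.00 Y10.00 E2.8357
G1 X5.34 Y10.00 E3.6668
G1 X4.40 Y10.62 E3.7230
G1 X0.00 Y11.50 E3.9469
G1 X-4.40 Y10.62 E4.1707
G1 X-8.13 Y8.13 E4.3945
G1 X-10.62 Y4.40 E4.6182
G1 X-11.50 Y0.00 E4.8421

At z = 16.8 mm: the r=11.5 cylinder contributes a regular 16-gon of circumradius 11.5; the cube at (7, 14) does not reach this height (z outside [1, 12.5]); the 19.5×12.5 cube at (2.5, -2.5) contributes its full rectangle; the sphere at (11, 14) does not reach this height (|z−center|=3.300 > r=3); Merging all regions: the regions partially overlap (shared area 93.13 mm²), so overlapping operands fuse into one piece — 1 connected region. The outline is a single polygon with 17 vertices. Extrusion per mm of travel: 0.4 × 0.3 / (π × 0.875²) = 0.049890. Accumulating E over each segment gives final E = 4.8421.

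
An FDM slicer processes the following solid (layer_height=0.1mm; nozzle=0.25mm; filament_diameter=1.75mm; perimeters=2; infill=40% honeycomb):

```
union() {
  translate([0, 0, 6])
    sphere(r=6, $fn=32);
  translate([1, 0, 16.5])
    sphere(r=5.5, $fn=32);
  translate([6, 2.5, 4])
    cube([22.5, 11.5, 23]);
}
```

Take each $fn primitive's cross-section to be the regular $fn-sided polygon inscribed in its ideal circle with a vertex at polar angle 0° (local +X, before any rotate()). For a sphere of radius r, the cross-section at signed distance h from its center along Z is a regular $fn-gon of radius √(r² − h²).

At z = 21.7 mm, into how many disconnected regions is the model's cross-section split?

2

At z = 21.7 mm: the sphere is absent (|z−center|=15.700 > r=6); the sphere at (1, 0): section is a regular 32-gon, circumradius = √(r²−h²) = √(5.5²−5.2²) = 1.792; the cube at (6, 2.5) (footprint 22.5×11.5) is included at this height; Merging all regions: the 2 present regions are separate (no shared area or edge), so areas and boundary lengths simply add and each stays a separate island — 2 connected regions. The result has 2 disconnected regions.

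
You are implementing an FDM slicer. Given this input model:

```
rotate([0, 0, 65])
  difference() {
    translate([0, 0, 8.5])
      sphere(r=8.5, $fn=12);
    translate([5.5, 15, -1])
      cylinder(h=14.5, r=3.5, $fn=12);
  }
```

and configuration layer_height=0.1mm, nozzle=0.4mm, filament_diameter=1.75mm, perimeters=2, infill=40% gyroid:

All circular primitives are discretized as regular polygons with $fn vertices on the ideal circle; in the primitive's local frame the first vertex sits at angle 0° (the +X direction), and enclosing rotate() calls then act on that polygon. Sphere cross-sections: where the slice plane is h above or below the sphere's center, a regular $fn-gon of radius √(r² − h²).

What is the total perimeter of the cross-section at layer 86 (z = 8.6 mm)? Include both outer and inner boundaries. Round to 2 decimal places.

At z = 8.6 mm: the sphere: section is a regular 12-gon, circumradius = √(r²−h²) = √(8.5²−0.1²) = 8.499 (perimeter = 2·12·8.499·sin(180°/12) = 52.80 mm); the cylinder at (5.5, 15): section is a regular 12-gon, circumradius r=3.5 (perimeter = 2·12·3.500·sin(180°/12) = 21.74 mm); Taking the first minus the rest: starting from the r=8.5 sphere, the r=3.5 cylinder at (5.5, 15) misses the remaining region (no effect) — boundary = 52.80 mm; (rotated 65° about Z; rotation is an isometry so areas/perimeters/island counts are preserved). Overall, the cross-section is a single solid region. Total boundary length (outer) = 52.80 mm.

52.80 mm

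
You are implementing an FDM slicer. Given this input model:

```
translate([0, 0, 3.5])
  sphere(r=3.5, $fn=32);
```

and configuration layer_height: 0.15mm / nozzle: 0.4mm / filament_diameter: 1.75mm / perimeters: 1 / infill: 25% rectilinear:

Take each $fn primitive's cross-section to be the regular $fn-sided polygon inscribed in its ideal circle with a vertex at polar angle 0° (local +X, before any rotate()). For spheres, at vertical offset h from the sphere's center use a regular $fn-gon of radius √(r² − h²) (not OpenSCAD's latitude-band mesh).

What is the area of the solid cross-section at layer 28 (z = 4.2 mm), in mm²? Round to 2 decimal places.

36.71 mm²

At z = 4.2 mm: the sphere: section is a regular 32-gon, circumradius = √(r²−h²) = √(3.5²−0.7²) = 3.429 (area = (32/2)·3.429²·sin(360°/32) = 36.71 mm²). Overall, the cross-section is a single solid region. Net area = 36.71 mm².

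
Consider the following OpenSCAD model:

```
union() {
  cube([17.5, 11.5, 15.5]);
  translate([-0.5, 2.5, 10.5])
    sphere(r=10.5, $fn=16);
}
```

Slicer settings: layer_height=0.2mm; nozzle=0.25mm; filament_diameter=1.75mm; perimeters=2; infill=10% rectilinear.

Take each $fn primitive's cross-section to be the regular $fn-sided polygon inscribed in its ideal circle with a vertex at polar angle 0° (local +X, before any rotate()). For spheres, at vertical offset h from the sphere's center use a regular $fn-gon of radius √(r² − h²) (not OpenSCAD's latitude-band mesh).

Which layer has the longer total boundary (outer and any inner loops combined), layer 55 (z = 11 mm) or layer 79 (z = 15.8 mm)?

Layer 55 (z = 11): the cube is present — its section is the full 17.5×11.5 rectangle (perimeter 58.00 mm); the r=10.5 sphere at (-0.5, 2.5) slices to a regular 16-gon of circumradius 10.488 (√(r²−h²) with h=0.5 from center) (perimeter = 2·16·10.488·sin(180°/16) = 65.48 mm); Combining (union): the regions partially overlap (shared area 99.31 mm²), so the edge portions inside another operand are dropped and the merged outline is re-measured after clipping — boundary = 84.36 mm. So its perimeter = 84.36 mm. Layer 79 (z = 15.8): the cube is absent (z outside [0, 15.5]); the r=10.5 sphere at (-0.5, 2.5) contributes a regular 16-gon of circumradius √(10.5²−5.3²) = 9.064 (perimeter = 2·16·9.064·sin(180°/16) = 56.59 mm); Merging all regions: only the r=10.5 sphere at (-0.5, 2.5) is present, so the union is just that shape — boundary = 56.59 mm. So its perimeter = 56.59 mm. Layer 55 is larger (84.36 vs 56.59 mm).

layer 55 (z = 11 mm)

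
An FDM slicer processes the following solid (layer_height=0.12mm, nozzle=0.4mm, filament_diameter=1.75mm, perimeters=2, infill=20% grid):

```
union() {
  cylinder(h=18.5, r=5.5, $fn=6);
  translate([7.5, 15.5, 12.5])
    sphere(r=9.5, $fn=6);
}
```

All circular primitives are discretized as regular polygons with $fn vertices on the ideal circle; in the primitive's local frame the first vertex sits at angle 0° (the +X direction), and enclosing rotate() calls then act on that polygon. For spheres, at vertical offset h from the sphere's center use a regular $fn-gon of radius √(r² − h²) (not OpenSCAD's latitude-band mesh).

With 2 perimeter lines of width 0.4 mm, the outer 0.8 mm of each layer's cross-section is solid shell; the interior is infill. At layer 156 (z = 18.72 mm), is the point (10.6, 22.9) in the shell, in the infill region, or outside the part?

At z = 18.72 mm: the cylinder is absent (z outside [0, 18.5]); the r=9.5 sphere at (7.5, 15.5) slices to a regular 6-gon of circumradius 7.181 (√(r²−h²) with h=6.22 from center); Merging all regions: only the r=9.5 sphere at (7.5, 15.5) is present, so the union is just that shape — 1 connected region. Overall, the cross-section is a single solid region. The nearest boundary edge runs (11.09, 21.72)→(3.91, 21.72); distance from the point to it = 1.18 mm. The point is not inside any of the regions above, so it lies outside the cross-section (1.18 mm from the nearest boundary).

outside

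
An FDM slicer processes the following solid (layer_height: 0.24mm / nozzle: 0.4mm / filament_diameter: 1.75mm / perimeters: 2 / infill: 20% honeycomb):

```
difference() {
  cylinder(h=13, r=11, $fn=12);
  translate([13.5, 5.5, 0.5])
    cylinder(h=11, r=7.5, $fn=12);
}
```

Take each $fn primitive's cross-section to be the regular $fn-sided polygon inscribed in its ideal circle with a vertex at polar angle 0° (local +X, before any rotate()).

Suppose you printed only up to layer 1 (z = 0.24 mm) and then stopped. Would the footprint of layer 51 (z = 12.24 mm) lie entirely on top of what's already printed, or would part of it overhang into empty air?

Compare the two slices. At z = 0.24: the r=11 cylinder contributes a regular 12-gon of circumradius 11 (area = (12/2)·11.000²·sin(360°/12) = 363.00 mm²); the cylinder at (13.5, 5.5) is not intersected at this z (z outside [0.5, 11.5]); Subtracting the remaining from the first: none of the subtracted shapes is present at this height, so the r=11 cylinder is unchanged — area = 363.00 mm². At z = 12.24: the r=11 cylinder gives a regular 12-gon of circumradius 11 (constant along its height) (area = (12/2)·11.000²·sin(360°/12) = 363.00 mm²); the cylinder at (13.5, 5.5) does not reach this height (z outside [0.5, 11.5]); Subtracting the remaining from the first: none of the subtracted shapes is present at this height, so the r=11 cylinder is unchanged — area = 363.00 mm². Checking containment: the cross-section at z = 12.24 is a subset of the cross-section at z = 0.24.

entirely on top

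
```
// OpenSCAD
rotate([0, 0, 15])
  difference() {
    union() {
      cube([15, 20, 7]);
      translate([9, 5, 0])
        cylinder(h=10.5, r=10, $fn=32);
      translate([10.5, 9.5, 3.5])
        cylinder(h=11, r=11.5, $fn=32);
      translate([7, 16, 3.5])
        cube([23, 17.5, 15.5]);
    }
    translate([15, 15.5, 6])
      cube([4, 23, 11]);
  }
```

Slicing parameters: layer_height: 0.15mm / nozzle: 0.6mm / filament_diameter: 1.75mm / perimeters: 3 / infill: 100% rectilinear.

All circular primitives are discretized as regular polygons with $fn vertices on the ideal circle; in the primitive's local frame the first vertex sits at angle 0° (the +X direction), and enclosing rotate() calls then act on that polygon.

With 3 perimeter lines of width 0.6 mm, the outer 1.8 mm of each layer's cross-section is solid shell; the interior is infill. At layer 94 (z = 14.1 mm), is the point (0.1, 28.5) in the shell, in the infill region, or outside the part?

At z = 14.1 mm: the cube is absent (z outside [0, 7]); the cylinder at (9, 5) is absent (z outside [0, 10.5]); the r=11.5 cylinder at (10.5, 9.5) contributes a regular 32-gon of circumradius 11.5; the cube at (7, 16) (footprint 23×17.5) is included at this height; Combining (union): the regions partially overlap (shared area 49.64 mm²), so overlapping operands fuse into one piece — 1 connected region; the cube at (15, 15.5) (footprint 4×23) is included at this height; After the difference (first − rest): starting from that combined region, the 4×23 cube at (15, 15.5) partially overlaps it — only the 72.00 mm² overlap (of its 92.00 mm²) is removed, clipping the outline — 1 connected region; (whole slice rotated 15° about Z — lengths, areas and connectivity unchanged). Overall, the cross-section is a single solid region. Undo the 15° rotation: the query point maps to (7.473, 27.503) in the un-rotated model frame. The nearest boundary edge runs (7.00, 20.40)→(7.00, 33.50); distance from the point to it = 0.47 mm. The point is inside the cross-section, 0.47 mm from the nearest boundary — within the 1.8 mm shell band (3 × 0.6).

shell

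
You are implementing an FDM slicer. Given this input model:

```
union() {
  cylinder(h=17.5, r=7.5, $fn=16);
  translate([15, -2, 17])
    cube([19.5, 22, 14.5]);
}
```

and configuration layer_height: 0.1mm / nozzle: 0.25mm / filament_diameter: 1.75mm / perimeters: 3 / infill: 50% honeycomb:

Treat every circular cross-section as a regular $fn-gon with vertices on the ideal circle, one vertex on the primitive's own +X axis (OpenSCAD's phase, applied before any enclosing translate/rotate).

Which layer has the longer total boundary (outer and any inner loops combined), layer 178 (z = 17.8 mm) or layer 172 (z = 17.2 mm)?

Layer 178 (z = 17.8): the cylinder does not reach this height (z outside [0, 17.5]); the 19.5×22 cube at (15, -2) contributes its full rectangle (perimeter 83.00 mm); Taking the union: only the 19.5×22 cube at (15, -2) is present, so the union is just that shape — boundary = 83.00 mm. So its perimeter = 83.00 mm. Layer 172 (z = 17.2): the r=7.5 cylinder contributes a regular 16-gon of circumradius 7.5 (perimeter = 2·16·7.500·sin(180°/16) = 46.82 mm); the 19.5×22 cube at (15, -2) contributes its full rectangle (perimeter 83.00 mm); Taking the union: the 2 present regions are separate (no shared area or edge), so areas and boundary lengths simply add and each stays a separate island — boundary = 129.82 mm. So its perimeter = 129.82 mm. Layer 172 is larger (129.82 vs 83.00 mm).

layer 172 (z = 17.2 mm)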